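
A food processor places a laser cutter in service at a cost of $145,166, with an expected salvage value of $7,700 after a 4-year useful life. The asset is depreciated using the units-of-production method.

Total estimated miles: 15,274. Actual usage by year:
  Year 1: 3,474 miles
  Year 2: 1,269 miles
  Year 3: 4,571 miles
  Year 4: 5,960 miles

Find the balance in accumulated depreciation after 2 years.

Depreciable base = $145,166 − $7,700 = $137,466.
Rate = $137,466 / 15,274 miles = $9 per mile.
Year 1: 3,474 × $9 = $31,266. Book value $113,900.
Year 2: 1,269 × $9 = $11,421. Book value $102,479.
Accumulated through year 2 = $145,166 − $102,479 = $42,687.

$42,687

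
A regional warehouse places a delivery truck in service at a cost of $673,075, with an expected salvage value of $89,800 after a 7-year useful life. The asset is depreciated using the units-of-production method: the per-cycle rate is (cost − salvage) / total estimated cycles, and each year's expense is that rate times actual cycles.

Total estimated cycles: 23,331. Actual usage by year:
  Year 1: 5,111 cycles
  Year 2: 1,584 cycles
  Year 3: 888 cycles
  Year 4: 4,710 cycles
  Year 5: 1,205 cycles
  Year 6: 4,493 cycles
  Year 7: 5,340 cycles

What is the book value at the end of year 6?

$223,300

Depreciable base = $673,075 − $89,800 = $583,275.
Rate = $583,275 / 23,331 cycles = $25 per cycle.
Year 1: 5,111 × $25 = $127,775. Book value $545,300.
Year 2: 1,584 × $25 = $39,600. Book value $505,700.
Year 3: 888 × $25 = $22,200. Book value $483,500.
Year 4: 4,710 × $25 = $117,750. Book value $365,750.
Year 5: 1,205 × $25 = $30,125. Book value $335,625.
Year 6: 4,493 × $25 = $112,325. Book value $223,300.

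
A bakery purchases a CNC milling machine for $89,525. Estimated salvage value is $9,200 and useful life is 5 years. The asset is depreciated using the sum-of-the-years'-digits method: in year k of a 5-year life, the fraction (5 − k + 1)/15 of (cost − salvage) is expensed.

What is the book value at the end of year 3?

$25,265

Depreciable base = $89,525 − $9,200 = $80,325.
Sum of the years' digits = 5+4+3+2+1 = 15.
Year 1: $80,325 × 5/15 = $26,775. Book value $62,750.
Year 2: $80,325 × 4/15 = $21,420. Book value $41,330.
Year 3: $80,325 × 3/15 = $16,065. Book value $25,265.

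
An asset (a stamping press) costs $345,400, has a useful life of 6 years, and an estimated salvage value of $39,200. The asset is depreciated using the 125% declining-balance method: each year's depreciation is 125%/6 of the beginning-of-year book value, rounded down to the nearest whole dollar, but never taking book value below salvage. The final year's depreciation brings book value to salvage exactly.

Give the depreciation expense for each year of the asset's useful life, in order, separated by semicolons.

$71,958; $56,967; $45,098; $35,703; $28,265; $68,209

Depreciable base = $345,400 − $39,200 = $306,200.
Year 1: ⌊$345,400 × 125%/6⌋ = $71,958. Book value $273,442.
Year 2: ⌊$273,442 × 125%/6⌋ = $56,967. Book value $216,475.
Year 3: ⌊$216,475 × 125%/6⌋ = $45,098. Book value $171,377.
Year 4: ⌊$171,377 × 125%/6⌋ = $35,703. Book value $135,674.
Year 5: ⌊$135,674 × 125%/6⌋ = $28,265. Book value $107,409.
Year 6 (final): $107,409 − $39,200 = $68,209. Book value $39,200.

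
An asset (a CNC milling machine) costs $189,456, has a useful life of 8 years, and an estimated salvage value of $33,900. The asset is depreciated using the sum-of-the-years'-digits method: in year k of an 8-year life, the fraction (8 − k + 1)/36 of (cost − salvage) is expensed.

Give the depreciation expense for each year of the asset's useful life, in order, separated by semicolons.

$34,568; $30,247; $25,926; $21,605; $17,284; $12,963; $8,642; $4,321

Depreciable base = $189,456 − $33,900 = $155,556.
Sum of the years' digits = 8+7+6+5+4+3+2+1 = 36.
Year 1: $155,556 × 8/36 = $34,568. Book value $154,888.
Year 2: $155,556 × 7/36 = $30,247. Book value $124,641.
Year 3: $155,556 × 6/36 = $25,926. Book value $98,715.
Year 4: $155,556 × 5/36 = $21,605. Book value $77,110.
Year 5: $155,556 × 4/36 = $17,284. Book value $59,826.
Year 6: $155,556 × 3/36 = $12,963. Book value $46,863.
Year 7: $155,556 × 2/36 = $8,642. Book value $38,221.
Year 8: $155,556 × 1/36 = $4,321. Book value $33,900.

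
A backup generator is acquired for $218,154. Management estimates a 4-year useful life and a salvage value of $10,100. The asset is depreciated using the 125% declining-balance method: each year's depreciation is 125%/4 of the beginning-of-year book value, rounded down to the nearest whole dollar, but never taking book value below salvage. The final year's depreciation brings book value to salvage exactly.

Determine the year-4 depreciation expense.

Depreciable base = $218,154 − $10,100 = $208,054.
Year 1: ⌊$218,154 × 125%/4⌋ = $68,173. Book value $149,981.
Year 2: ⌊$149,981 × 125%/4⌋ = $46,869. Book value $103,112.
Year 3: ⌊$103,112 × 125%/4⌋ = $32,222. Book value $70,890.
Year 4 (final): $70,890 − $10,100 = $60,790. Book value $10,100.

$60,790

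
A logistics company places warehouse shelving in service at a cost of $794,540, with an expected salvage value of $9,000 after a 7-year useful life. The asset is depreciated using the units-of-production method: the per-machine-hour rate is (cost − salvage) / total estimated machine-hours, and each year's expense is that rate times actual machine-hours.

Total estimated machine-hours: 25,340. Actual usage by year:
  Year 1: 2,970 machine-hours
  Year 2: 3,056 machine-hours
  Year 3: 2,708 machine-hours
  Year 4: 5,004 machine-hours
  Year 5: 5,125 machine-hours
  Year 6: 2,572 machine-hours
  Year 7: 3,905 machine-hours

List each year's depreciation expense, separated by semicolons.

$92,070; $94,736; $83,948; $155,124; $158,875; $79,732; $121,055

Depreciable base = $794,540 − $9,000 = $785,540.
Rate = $785,540 / 25,340 machine-hours = $31 per machine-hour.
Year 1: 2,970 × $31 = $92,070. Book value $702,470.
Year 2: 3,056 × $31 = $94,736. Book value $607,734.
Year 3: 2,708 × $31 = $83,948. Book value $523,786.
Year 4: 5,004 × $31 = $155,124. Book value $368,662.
Year 5: 5,125 × $31 = $158,875. Book value $209,787.
Year 6: 2,572 × $31 = $79,732. Book value $130,055.
Year 7: 3,905 × $31 = $121,055. Book value $9,000.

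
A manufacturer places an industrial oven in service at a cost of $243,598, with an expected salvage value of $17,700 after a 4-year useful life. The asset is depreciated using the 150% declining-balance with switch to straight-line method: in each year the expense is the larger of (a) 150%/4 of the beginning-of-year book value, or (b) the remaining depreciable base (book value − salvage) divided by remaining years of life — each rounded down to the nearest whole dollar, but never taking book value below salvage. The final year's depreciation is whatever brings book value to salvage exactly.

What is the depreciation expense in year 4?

Depreciable base = $243,598 − $17,700 = $225,898.
Year 1: DB = ⌊$243,598 × 150%/4⌋ = $91,349; SL = ⌊$225,898/4⌋ = $56,474 → take DB $91,349. Book value $152,249.
Year 2: DB = ⌊$152,249 × 150%/4⌋ = $57,093; SL = ⌊$134,549/3⌋ = $44,849 → take DB $57,093. Book value $95,156.
Year 3: DB = ⌊$95,156 × 150%/4⌋ = $35,683; SL = ⌊$77,456/2⌋ = $38,728 → take SL $38,728. Book value $56,428.
Year 4 (final): $56,428 − $17,700 = $38,728. Book value $17,700.

$38,728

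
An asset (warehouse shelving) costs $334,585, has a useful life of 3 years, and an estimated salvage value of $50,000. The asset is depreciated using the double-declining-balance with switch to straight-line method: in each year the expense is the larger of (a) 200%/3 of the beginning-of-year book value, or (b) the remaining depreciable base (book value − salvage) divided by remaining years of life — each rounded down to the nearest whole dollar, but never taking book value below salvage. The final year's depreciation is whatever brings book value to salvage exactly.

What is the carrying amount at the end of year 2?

Depreciable base = $334,585 − $50,000 = $284,585.
Year 1: DB = ⌊$334,585 × 200%/3⌋ = $223,056; SL = ⌊$284,585/3⌋ = $94,861 → take DB $223,056. Book value $111,529.
Year 2: DB = ⌊$111,529 × 200%/3⌋ = $74,352; SL = ⌊$61,529/2⌋ = $30,764 → take DB $74,352, capped at $61,529. Book value $50,000.

$50,000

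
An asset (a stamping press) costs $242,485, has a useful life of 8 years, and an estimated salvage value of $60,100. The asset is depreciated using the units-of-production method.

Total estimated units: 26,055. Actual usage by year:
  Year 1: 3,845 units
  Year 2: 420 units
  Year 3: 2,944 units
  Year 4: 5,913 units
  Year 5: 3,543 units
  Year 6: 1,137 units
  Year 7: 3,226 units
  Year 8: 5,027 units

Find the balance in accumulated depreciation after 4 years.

Depreciable base = $242,485 − $60,100 = $182,385.
Rate = $182,385 / 26,055 units = $7 per unit.
Year 1: 3,845 × $7 = $26,915. Book value $215,570.
Year 2: 420 × $7 = $2,940. Book value $212,630.
Year 3: 2,944 × $7 = $20,608. Book value $192,022.
Year 4: 5,913 × $7 = $41,391. Book value $150,631.
Accumulated through year 4 = $242,485 − $150,631 = $91,854.

$91,854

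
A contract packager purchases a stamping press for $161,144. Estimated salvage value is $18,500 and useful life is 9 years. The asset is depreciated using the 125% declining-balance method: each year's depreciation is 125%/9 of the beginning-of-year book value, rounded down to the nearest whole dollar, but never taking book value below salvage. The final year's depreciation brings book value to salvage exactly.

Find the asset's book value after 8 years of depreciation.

$48,720

Depreciable base = $161,144 − $18,500 = $142,644.
Year 1: ⌊$161,144 × 125%/9⌋ = $22,381. Book value $138,763.
Year 2: ⌊$138,763 × 125%/9⌋ = $19,272. Book value $119,491.
Year 3: ⌊$119,491 × 125%/9⌋ = $16,595. Book value $102,896.
Year 4: ⌊$102,896 × 125%/9⌋ = $14,291. Book value $88,605.
Year 5: ⌊$88,605 × 125%/9⌋ = $12,306. Book value $76,299.
Year 6: ⌊$76,299 × 125%/9⌋ = $10,597. Book value $65,702.
Year 7: ⌊$65,702 × 125%/9⌋ = $9,125. Book value $56,577.
Year 8: ⌊$56,577 × 125%/9⌋ = $7,857. Book value $48,720.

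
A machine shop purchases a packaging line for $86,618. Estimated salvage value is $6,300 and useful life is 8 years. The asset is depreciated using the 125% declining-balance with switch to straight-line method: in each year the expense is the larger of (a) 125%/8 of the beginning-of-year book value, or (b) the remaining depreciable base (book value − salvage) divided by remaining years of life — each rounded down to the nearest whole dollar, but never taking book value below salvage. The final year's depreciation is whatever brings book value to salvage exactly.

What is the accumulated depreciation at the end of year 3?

Depreciable base = $86,618 − $6,300 = $80,318.
Year 1: DB = ⌊$86,618 × 125%/8⌋ = $13,534; SL = ⌊$80,318/8⌋ = $10,039 → take DB $13,534. Book value $73,084.
Year 2: DB = ⌊$73,084 × 125%/8⌋ = $11,419; SL = ⌊$66,784/7⌋ = $9,540 → take DB $11,419. Book value $61,665.
Year 3: DB = ⌊$61,665 × 125%/8⌋ = $9,635; SL = ⌊$55,365/6⌋ = $9,227 → take DB $9,635. Book value $52,030.
Accumulated through year 3 = $86,618 − $52,030 = $34,588.

$34,588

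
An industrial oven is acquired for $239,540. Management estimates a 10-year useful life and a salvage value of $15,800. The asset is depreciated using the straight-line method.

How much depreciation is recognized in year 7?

$22,374

Depreciable base = $239,540 − $15,800 = $223,740.
Annual expense = $223,740 / 10 = $22,374.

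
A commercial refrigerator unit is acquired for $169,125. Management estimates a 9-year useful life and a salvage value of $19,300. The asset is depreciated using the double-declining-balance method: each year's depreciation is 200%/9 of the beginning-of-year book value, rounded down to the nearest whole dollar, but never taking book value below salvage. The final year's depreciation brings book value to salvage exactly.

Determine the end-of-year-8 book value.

$22,651

Depreciable base = $169,125 − $19,300 = $149,825.
Year 1: ⌊$169,125 × 200%/9⌋ = $37,583. Book value $131,542.
Year 2: ⌊$131,542 × 200%/9⌋ = $29,231. Book value $102,311.
Year 3: ⌊$102,311 × 200%/9⌋ = $22,735. Book value $79,576.
Year 4: ⌊$79,576 × 200%/9⌋ = $17,683. Book value $61,893.
Year 5: ⌊$61,893 × 200%/9⌋ = $13,754. Book value $48,139.
Year 6: ⌊$48,139 × 200%/9⌋ = $10,697. Book value $37,442.
Year 7: ⌊$37,442 × 200%/9⌋ = $8,320. Book value $29,122.
Year 8: ⌊$29,122 × 200%/9⌋ = $6,471. Book value $22,651.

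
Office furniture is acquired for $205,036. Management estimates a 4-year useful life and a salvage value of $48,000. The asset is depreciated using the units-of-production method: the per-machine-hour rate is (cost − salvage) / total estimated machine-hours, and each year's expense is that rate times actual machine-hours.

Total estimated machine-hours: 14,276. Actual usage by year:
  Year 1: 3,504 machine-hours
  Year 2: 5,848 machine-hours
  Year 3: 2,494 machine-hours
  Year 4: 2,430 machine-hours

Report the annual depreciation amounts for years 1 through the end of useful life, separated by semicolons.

Depreciable base = $205,036 − $48,000 = $157,036.
Rate = $157,036 / 14,276 machine-hours = $11 per machine-hour.
Year 1: 3,504 × $11 = $38,544. Book value $166,492.
Year 2: 5,848 × $11 = $64,328. Book value $102,164.
Year 3: 2,494 × $11 = $27,434. Book value $74,730.
Year 4: 2,430 × $11 = $26,730. Book value $48,000.

$38,544; $64,328; $27,434; $26,730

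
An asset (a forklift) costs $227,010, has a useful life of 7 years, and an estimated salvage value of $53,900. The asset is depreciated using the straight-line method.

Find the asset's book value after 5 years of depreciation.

$103,360

Depreciable base = $227,010 − $53,900 = $173,110.
Annual expense = $173,110 / 7 = $24,730.
End of year 1: book value $202,280.
End of year 2: book value $177,550.
End of year 3: book value $152,820.
End of year 4: book value $128,090.
End of year 5: book value $103,360.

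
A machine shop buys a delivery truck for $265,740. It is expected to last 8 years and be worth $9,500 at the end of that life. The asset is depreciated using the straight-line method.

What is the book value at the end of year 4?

$137,620

Depreciable base = $265,740 − $9,500 = $256,240.
Annual expense = $256,240 / 8 = $32,030.
End of year 1: book value $233,710.
End of year 2: book value $201,680.
End of year 3: book value $169,650.
End of year 4: book value $137,620.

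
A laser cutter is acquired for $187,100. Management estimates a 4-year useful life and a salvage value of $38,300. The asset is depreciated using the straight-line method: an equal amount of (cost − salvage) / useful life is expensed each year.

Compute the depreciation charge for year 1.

$37,200

Depreciable base = $187,100 − $38,300 = $148,800.
Annual expense = $148,800 / 4 = $37,200.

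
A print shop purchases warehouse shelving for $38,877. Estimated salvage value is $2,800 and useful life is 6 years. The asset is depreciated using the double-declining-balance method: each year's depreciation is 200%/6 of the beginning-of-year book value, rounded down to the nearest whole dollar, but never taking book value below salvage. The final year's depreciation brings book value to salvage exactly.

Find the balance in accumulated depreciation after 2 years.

$21,598

Depreciable base = $38,877 − $2,800 = $36,077.
Year 1: ⌊$38,877 × 200%/6⌋ = $12,959. Book value $25,918.
Year 2: ⌊$25,918 × 200%/6⌋ = $8,639. Book value $17,279.
Accumulated through year 2 = $38,877 − $17,279 = $21,598.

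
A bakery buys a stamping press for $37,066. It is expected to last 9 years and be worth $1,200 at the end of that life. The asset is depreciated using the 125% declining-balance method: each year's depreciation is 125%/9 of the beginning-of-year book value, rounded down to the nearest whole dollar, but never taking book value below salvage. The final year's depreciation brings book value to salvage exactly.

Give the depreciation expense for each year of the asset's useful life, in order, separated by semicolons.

Depreciable base = $37,066 − $1,200 = $35,866.
Year 1: ⌊$37,066 × 125%/9⌋ = $5,148. Book value $31,918.
Year 2: ⌊$31,918 × 125%/9⌋ = $4,433. Book value $27,485.
Year 3: ⌊$27,485 × 125%/9⌋ = $3,817. Book value $23,668.
Year 4: ⌊$23,668 × 125%/9⌋ = $3,287. Book value $20,381.
Year 5: ⌊$20,381 × 125%/9⌋ = $2,830. Book value $17,551.
Year 6: ⌊$17,551 × 125%/9⌋ = $2,437. Book value $15,114.
Year 7: ⌊$15,114 × 125%/9⌋ = $2,099. Book value $13,015.
Year 8: ⌊$13,015 × 125%/9⌋ = $1,807. Book value $11,208.
Year 9 (final): $11,208 − $1,200 = $10,008. Book value $1,200.

$5,148; $4,433; $3,817; $3,287; $2,830; $2,437; $2,099; $1,807; $10,008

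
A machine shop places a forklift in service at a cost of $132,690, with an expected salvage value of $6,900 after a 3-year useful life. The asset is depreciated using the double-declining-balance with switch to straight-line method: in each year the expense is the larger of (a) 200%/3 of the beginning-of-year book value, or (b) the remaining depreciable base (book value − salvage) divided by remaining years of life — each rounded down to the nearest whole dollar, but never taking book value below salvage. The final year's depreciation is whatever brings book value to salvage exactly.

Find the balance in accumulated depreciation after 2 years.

$117,946

Depreciable base = $132,690 − $6,900 = $125,790.
Year 1: DB = ⌊$132,690 × 200%/3⌋ = $88,460; SL = ⌊$125,790/3⌋ = $41,930 → take DB $88,460. Book value $44,230.
Year 2: DB = ⌊$44,230 × 200%/3⌋ = $29,486; SL = ⌊$37,330/2⌋ = $18,665 → take DB $29,486. Book value $14,744.
Accumulated through year 2 = $132,690 − $14,744 = $117,946.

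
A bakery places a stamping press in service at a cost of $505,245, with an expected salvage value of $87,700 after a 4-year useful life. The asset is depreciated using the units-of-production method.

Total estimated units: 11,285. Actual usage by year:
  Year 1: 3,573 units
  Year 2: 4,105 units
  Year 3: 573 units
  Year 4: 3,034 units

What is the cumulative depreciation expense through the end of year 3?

$305,287

Depreciable base = $505,245 − $87,700 = $417,545.
Rate = $417,545 / 11,285 units = $37 per unit.
Year 1: 3,573 × $37 = $132,201. Book value $373,044.
Year 2: 4,105 × $37 = $151,885. Book value $221,159.
Year 3: 573 × $37 = $21,201. Book value $199,958.
Accumulated through year 3 = $505,245 − $199,958 = $305,287.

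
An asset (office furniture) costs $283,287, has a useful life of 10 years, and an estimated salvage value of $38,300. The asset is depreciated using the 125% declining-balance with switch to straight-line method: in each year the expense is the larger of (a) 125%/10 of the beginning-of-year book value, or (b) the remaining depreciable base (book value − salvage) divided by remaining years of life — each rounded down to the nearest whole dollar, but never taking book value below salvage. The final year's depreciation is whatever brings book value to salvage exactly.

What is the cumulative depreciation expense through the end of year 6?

Depreciable base = $283,287 − $38,300 = $244,987.
Year 1: DB = ⌊$283,287 × 125%/10⌋ = $35,410; SL = ⌊$244,987/10⌋ = $24,498 → take DB $35,410. Book value $247,877.
Year 2: DB = ⌊$247,877 × 125%/10⌋ = $30,984; SL = ⌊$209,577/9⌋ = $23,286 → take DB $30,984. Book value $216,893.
Year 3: DB = ⌊$216,893 × 125%/10⌋ = $27,111; SL = ⌊$178,593/8⌋ = $22,324 → take DB $27,111. Book value $189,782.
Year 4: DB = ⌊$189,782 × 125%/10⌋ = $23,722; SL = ⌊$151,482/7⌋ = $21,640 → take DB $23,722. Book value $166,060.
Year 5: DB = ⌊$166,060 × 125%/10⌋ = $20,757; SL = ⌊$127,760/6⌋ = $21,293 → take SL $21,293. Book value $144,767.
Year 6: DB = ⌊$144,767 × 125%/10⌋ = $18,095; SL = ⌊$106,467/5⌋ = $21,293 → take SL $21,293. Book value $123,474.
Accumulated through year 6 = $283,287 − $123,474 = $159,813.

$159,813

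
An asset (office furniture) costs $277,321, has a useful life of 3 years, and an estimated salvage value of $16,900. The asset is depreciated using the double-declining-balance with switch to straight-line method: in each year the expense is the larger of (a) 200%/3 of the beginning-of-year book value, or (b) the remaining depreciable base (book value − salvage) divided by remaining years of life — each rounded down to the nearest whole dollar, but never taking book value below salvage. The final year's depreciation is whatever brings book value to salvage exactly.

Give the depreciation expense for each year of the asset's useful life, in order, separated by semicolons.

$184,880; $61,627; $13,914

Depreciable base = $277,321 − $16,900 = $260,421.
Year 1: DB = ⌊$277,321 × 200%/3⌋ = $184,880; SL = ⌊$260,421/3⌋ = $86,807 → take DB $184,880. Book value $92,441.
Year 2: DB = ⌊$92,441 × 200%/3⌋ = $61,627; SL = ⌊$75,541/2⌋ = $37,770 → take DB $61,627. Book value $30,814.
Year 3 (final): $30,814 − $16,900 = $13,914. Book value $16,900.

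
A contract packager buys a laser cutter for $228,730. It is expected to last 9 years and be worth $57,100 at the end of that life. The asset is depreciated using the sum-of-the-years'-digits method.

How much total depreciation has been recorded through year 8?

$167,816

Depreciable base = $228,730 − $57,100 = $171,630.
Sum of the years' digits = 9+8+7+6+5+4+3+2+1 = 45.
Year 1: $171,630 × 9/45 = $34,326. Book value $194,404.
Year 2: $171,630 × 8/45 = $30,512. Book value $163,892.
Year 3: $171,630 × 7/45 = $26,698. Book value $137,194.
Year 4: $171,630 × 6/45 = $22,884. Book value $114,310.
Year 5: $171,630 × 5/45 = $19,070. Book value $95,240.
Year 6: $171,630 × 4/45 = $15,256. Book value $79,984.
Year 7: $171,630 × 3/45 = $11,442. Book value $68,542.
Year 8: $171,630 × 2/45 = $7,628. Book value $60,914.
Accumulated through year 8 = $228,730 − $60,914 = $167,816.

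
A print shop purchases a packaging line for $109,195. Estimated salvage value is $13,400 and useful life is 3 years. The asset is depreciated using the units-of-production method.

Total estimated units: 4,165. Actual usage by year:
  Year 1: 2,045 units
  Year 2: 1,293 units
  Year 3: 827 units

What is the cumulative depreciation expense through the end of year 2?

Depreciable base = $109,195 − $13,400 = $95,795.
Rate = $95,795 / 4,165 units = $23 per unit.
Year 1: 2,045 × $23 = $47,035. Book value $62,160.
Year 2: 1,293 × $23 = $29,739. Book value $32,421.
Accumulated through year 2 = $109,195 − $32,421 = $76,774.

$76,774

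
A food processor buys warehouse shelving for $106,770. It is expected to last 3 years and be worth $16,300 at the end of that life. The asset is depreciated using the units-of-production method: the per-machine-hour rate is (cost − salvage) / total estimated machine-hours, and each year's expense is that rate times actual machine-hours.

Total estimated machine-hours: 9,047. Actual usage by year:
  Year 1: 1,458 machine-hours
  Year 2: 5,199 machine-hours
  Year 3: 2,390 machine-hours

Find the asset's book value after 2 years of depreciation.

$40,200

Depreciable base = $106,770 − $16,300 = $90,470.
Rate = $90,470 / 9,047 machine-hours = $10 per machine-hour.
Year 1: 1,458 × $10 = $14,580. Book value $92,190.
Year 2: 5,199 × $10 = $51,990. Book value $40,200.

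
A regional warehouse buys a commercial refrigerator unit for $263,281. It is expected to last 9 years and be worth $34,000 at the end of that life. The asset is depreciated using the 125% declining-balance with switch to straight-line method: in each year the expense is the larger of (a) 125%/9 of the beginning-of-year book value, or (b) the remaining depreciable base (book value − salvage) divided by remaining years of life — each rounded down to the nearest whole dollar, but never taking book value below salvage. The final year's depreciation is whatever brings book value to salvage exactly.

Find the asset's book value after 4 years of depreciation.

Depreciable base = $263,281 − $34,000 = $229,281.
Year 1: DB = ⌊$263,281 × 125%/9⌋ = $36,566; SL = ⌊$229,281/9⌋ = $25,475 → take DB $36,566. Book value $226,715.
Year 2: DB = ⌊$226,715 × 125%/9⌋ = $31,488; SL = ⌊$192,715/8⌋ = $24,089 → take DB $31,488. Book value $195,227.
Year 3: DB = ⌊$195,227 × 125%/9⌋ = $27,114; SL = ⌊$161,227/7⌋ = $23,032 → take DB $27,114. Book value $168,113.
Year 4: DB = ⌊$168,113 × 125%/9⌋ = $23,349; SL = ⌊$134,113/6⌋ = $22,352 → take DB $23,349. Book value $144,764.

$144,764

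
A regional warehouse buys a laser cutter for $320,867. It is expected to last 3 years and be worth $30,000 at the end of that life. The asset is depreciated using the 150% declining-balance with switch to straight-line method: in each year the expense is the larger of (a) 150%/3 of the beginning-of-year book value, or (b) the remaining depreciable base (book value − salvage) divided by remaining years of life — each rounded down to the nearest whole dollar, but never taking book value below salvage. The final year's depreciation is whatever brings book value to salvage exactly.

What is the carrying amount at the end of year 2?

Depreciable base = $320,867 − $30,000 = $290,867.
Year 1: DB = ⌊$320,867 × 150%/3⌋ = $160,433; SL = ⌊$290,867/3⌋ = $96,955 → take DB $160,433. Book value $160,434.
Year 2: DB = ⌊$160,434 × 150%/3⌋ = $80,217; SL = ⌊$130,434/2⌋ = $65,217 → take DB $80,217. Book value $80,217.

$80,217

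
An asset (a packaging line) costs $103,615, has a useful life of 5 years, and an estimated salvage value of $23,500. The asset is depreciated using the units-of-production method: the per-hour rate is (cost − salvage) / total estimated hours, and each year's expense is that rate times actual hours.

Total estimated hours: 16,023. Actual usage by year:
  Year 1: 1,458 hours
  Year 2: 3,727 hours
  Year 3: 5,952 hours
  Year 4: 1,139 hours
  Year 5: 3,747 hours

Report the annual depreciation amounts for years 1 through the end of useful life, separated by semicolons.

Depreciable base = $103,615 − $23,500 = $80,115.
Rate = $80,115 / 16,023 hours = $5 per hour.
Year 1: 1,458 × $5 = $7,290. Book value $96,325.
Year 2: 3,727 × $5 = $18,635. Book value $77,690.
Year 3: 5,952 × $5 = $29,760. Book value $47,930.
Year 4: 1,139 × $5 = $5,695. Book value $42,235.
Year 5: 3,747 × $5 = $18,735. Book value $23,500.

$7,290; $18,635; $29,760; $5,695; $18,735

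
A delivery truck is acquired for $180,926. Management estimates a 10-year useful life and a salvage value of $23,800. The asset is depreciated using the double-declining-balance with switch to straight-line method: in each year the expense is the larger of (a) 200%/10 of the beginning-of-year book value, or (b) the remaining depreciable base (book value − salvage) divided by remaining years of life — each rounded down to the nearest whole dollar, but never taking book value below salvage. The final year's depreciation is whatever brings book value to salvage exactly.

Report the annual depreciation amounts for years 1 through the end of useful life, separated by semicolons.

Depreciable base = $180,926 − $23,800 = $157,126.
Year 1: DB = ⌊$180,926 × 200%/10⌋ = $36,185; SL = ⌊$157,126/10⌋ = $15,712 → take DB $36,185. Book value $144,741.
Year 2: DB = ⌊$144,741 × 200%/10⌋ = $28,948; SL = ⌊$120,941/9⌋ = $13,437 → take DB $28,948. Book value $115,793.
Year 3: DB = ⌊$115,793 × 200%/10⌋ = $23,158; SL = ⌊$91,993/8⌋ = $11,499 → take DB $23,158. Book value $92,635.
Year 4: DB = ⌊$92,635 × 200%/10⌋ = $18,527; SL = ⌊$68,835/7⌋ = $9,833 → take DB $18,527. Book value $74,108.
Year 5: DB = ⌊$74,108 × 200%/10⌋ = $14,821; SL = ⌊$50,308/6⌋ = $8,384 → take DB $14,821. Book value $59,287.
Year 6: DB = ⌊$59,287 × 200%/10⌋ = $11,857; SL = ⌊$35,487/5⌋ = $7,097 → take DB $11,857. Book value $47,430.
Year 7: DB = ⌊$47,430 × 200%/10⌋ = $9,486; SL = ⌊$23,630/4⌋ = $5,907 → take DB $9,486. Book value $37,944.
Year 8: DB = ⌊$37,944 × 200%/10⌋ = $7,588; SL = ⌊$14,144/3⌋ = $4,714 → take DB $7,588. Book value $30,356.
Year 9: DB = ⌊$30,356 × 200%/10⌋ = $6,071; SL = ⌊$6,556/2⌋ = $3,278 → take DB $6,071. Book value $24,285.
Year 10 (final): $24,285 − $23,800 = $485. Book value $23,800.

$36,185; $28,948; $23,158; $18,527; $14,821; $11,857; $9,486; $7,588; $6,071; $485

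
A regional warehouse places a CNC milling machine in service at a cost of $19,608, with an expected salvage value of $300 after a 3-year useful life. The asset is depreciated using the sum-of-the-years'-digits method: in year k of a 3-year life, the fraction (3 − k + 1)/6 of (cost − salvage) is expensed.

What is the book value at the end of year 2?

Depreciable base = $19,608 − $300 = $19,308.
Sum of the years' digits = 3+2+1 = 6.
Year 1: $19,308 × 3/6 = $9,654. Book value $9,954.
Year 2: $19,308 × 2/6 = $6,436. Book value $3,518.

$3,518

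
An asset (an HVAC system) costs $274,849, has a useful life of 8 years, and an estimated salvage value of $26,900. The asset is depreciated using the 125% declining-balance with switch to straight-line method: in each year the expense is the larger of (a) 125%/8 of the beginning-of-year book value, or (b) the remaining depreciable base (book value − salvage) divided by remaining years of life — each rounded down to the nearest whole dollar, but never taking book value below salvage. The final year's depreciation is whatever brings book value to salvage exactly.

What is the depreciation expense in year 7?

Depreciable base = $274,849 − $26,900 = $247,949.
Year 1: DB = ⌊$274,849 × 125%/8⌋ = $42,945; SL = ⌊$247,949/8⌋ = $30,993 → take DB $42,945. Book value $231,904.
Year 2: DB = ⌊$231,904 × 125%/8⌋ = $36,235; SL = ⌊$205,004/7⌋ = $29,286 → take DB $36,235. Book value $195,669.
Year 3: DB = ⌊$195,669 × 125%/8⌋ = $30,573; SL = ⌊$168,769/6⌋ = $28,128 → take DB $30,573. Book value $165,096.
Year 4: DB = ⌊$165,096 × 125%/8⌋ = $25,796; SL = ⌊$138,196/5⌋ = $27,639 → take SL $27,639. Book value $137,457.
Year 5: DB = ⌊$137,457 × 125%/8⌋ = $21,477; SL = ⌊$110,557/4⌋ = $27,639 → take SL $27,639. Book value $109,818.
Year 6: DB = ⌊$109,818 × 125%/8⌋ = $17,159; SL = ⌊$82,918/3⌋ = $27,639 → take SL $27,639. Book value $82,179.
Year 7: DB = ⌊$82,179 × 125%/8⌋ = $12,840; SL = ⌊$55,279/2⌋ = $27,639 → take SL $27,639. Book value $54,540.

$27,639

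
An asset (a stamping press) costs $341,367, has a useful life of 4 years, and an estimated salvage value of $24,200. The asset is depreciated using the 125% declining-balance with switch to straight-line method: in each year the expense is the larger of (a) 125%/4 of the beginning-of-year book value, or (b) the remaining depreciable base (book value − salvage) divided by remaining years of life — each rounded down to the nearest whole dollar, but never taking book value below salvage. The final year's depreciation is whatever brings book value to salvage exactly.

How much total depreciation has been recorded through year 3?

$248,592

Depreciable base = $341,367 − $24,200 = $317,167.
Year 1: DB = ⌊$341,367 × 125%/4⌋ = $106,677; SL = ⌊$317,167/4⌋ = $79,291 → take DB $106,677. Book value $234,690.
Year 2: DB = ⌊$234,690 × 125%/4⌋ = $73,340; SL = ⌊$210,490/3⌋ = $70,163 → take DB $73,340. Book value $161,350.
Year 3: DB = ⌊$161,350 × 125%/4⌋ = $50,421; SL = ⌊$137,150/2⌋ = $68,575 → take SL $68,575. Book value $92,775.
Accumulated through year 3 = $341,367 − $92,775 = $248,592.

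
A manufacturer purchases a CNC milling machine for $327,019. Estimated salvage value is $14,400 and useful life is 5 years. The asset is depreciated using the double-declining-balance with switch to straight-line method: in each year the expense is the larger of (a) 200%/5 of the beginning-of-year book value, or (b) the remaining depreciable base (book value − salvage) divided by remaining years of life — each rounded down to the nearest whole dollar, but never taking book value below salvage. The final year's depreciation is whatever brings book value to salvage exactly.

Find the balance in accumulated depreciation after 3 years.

$256,382

Depreciable base = $327,019 − $14,400 = $312,619.
Year 1: DB = ⌊$327,019 × 200%/5⌋ = $130,807; SL = ⌊$312,619/5⌋ = $62,523 → take DB $130,807. Book value $196,212.
Year 2: DB = ⌊$196,212 × 200%/5⌋ = $78,484; SL = ⌊$181,812/4⌋ = $45,453 → take DB $78,484. Book value $117,728.
Year 3: DB = ⌊$117,728 × 200%/5⌋ = $47,091; SL = ⌊$103,328/3⌋ = $34,442 → take DB $47,091. Book value $70,637.
Accumulated through year 3 = $327,019 − $70,637 = $256,382.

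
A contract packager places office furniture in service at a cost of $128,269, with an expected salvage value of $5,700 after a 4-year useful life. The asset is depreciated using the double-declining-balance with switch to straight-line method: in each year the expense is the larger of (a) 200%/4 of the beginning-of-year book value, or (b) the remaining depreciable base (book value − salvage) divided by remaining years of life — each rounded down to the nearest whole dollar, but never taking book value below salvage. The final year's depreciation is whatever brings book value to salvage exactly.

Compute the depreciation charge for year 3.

Depreciable base = $128,269 − $5,700 = $122,569.
Year 1: DB = ⌊$128,269 × 200%/4⌋ = $64,134; SL = ⌊$122,569/4⌋ = $30,642 → take DB $64,134. Book value $64,135.
Year 2: DB = ⌊$64,135 × 200%/4⌋ = $32,067; SL = ⌊$58,435/3⌋ = $19,478 → take DB $32,067. Book value $32,068.
Year 3: DB = ⌊$32,068 × 200%/4⌋ = $16,034; SL = ⌊$26,368/2⌋ = $13,184 → take DB $16,034. Book value $16,034.

$16,034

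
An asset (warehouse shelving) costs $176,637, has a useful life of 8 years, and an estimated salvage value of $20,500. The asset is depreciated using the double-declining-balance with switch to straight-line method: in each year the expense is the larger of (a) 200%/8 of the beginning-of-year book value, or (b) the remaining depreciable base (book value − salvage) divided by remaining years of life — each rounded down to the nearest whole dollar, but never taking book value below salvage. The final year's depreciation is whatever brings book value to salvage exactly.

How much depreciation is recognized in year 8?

Depreciable base = $176,637 − $20,500 = $156,137.
Year 1: DB = ⌊$176,637 × 200%/8⌋ = $44,159; SL = ⌊$156,137/8⌋ = $19,517 → take DB $44,159. Book value $132,478.
Year 2: DB = ⌊$132,478 × 200%/8⌋ = $33,119; SL = ⌊$111,978/7⌋ = $15,996 → take DB $33,119. Book value $99,359.
Year 3: DB = ⌊$99,359 × 200%/8⌋ = $24,839; SL = ⌊$78,859/6⌋ = $13,143 → take DB $24,839. Book value $74,520.
Year 4: DB = ⌊$74,520 × 200%/8⌋ = $18,630; SL = ⌊$54,020/5⌋ = $10,804 → take DB $18,630. Book value $55,890.
Year 5: DB = ⌊$55,890 × 200%/8⌋ = $13,972; SL = ⌊$35,390/4⌋ = $8,847 → take DB $13,972. Book value $41,918.
Year 6: DB = ⌊$41,918 × 200%/8⌋ = $10,479; SL = ⌊$21,418/3⌋ = $7,139 → take DB $10,479. Book value $31,439.
Year 7: DB = ⌊$31,439 × 200%/8⌋ = $7,859; SL = ⌊$10,939/2⌋ = $5,469 → take DB $7,859. Book value $23,580.
Year 8 (final): $23,580 − $20,500 = $3,080. Book value $20,500.

$3,080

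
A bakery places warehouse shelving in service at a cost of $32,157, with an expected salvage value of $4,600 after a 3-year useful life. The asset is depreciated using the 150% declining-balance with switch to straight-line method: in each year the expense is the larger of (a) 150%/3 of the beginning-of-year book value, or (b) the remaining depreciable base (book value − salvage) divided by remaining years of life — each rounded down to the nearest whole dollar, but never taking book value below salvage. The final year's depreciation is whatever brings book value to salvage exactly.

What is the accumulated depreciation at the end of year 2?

Depreciable base = $32,157 − $4,600 = $27,557.
Year 1: DB = ⌊$32,157 × 150%/3⌋ = $16,078; SL = ⌊$27,557/3⌋ = $9,185 → take DB $16,078. Book value $16,079.
Year 2: DB = ⌊$16,079 × 150%/3⌋ = $8,039; SL = ⌊$11,479/2⌋ = $5,739 → take DB $8,039. Book value $8,040.
Accumulated through year 2 = $32,157 − $8,040 = $24,117.

$24,117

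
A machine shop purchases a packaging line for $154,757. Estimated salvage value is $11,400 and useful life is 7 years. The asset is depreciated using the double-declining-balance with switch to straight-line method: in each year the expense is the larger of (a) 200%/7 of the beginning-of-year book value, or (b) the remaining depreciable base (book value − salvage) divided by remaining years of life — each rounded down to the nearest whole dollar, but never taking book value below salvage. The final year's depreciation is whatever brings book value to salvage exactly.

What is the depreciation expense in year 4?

Depreciable base = $154,757 − $11,400 = $143,357.
Year 1: DB = ⌊$154,757 × 200%/7⌋ = $44,216; SL = ⌊$143,357/7⌋ = $20,479 → take DB $44,216. Book value $110,541.
Year 2: DB = ⌊$110,541 × 200%/7⌋ = $31,583; SL = ⌊$99,141/6⌋ = $16,523 → take DB $31,583. Book value $78,958.
Year 3: DB = ⌊$78,958 × 200%/7⌋ = $22,559; SL = ⌊$67,558/5⌋ = $13,511 → take DB $22,559. Book value $56,399.
Year 4: DB = ⌊$56,399 × 200%/7⌋ = $16,114; SL = ⌊$44,999/4⌋ = $11,249 → take DB $16,114. Book value $40,285.

$16,114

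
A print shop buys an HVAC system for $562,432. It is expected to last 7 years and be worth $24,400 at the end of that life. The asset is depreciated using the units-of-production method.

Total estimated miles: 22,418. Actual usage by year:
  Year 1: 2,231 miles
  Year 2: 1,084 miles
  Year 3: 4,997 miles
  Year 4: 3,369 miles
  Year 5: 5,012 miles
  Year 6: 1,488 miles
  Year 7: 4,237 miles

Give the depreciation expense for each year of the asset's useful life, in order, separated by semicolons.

Depreciable base = $562,432 − $24,400 = $538,032.
Rate = $538,032 / 22,418 miles = $24 per mile.
Year 1: 2,231 × $24 = $53,544. Book value $508,888.
Year 2: 1,084 × $24 = $26,016. Book value $482,872.
Year 3: 4,997 × $24 = $119,928. Book value $362,944.
Year 4: 3,369 × $24 = $80,856. Book value $282,088.
Year 5: 5,012 × $24 = $120,288. Book value $161,800.
Year 6: 1,488 × $24 = $35,712. Book value $126,088.
Year 7: 4,237 × $24 = $101,688. Book value $24,400.

$53,544; $26,016; $119,928; $80,856; $120,288; $35,712; $101,688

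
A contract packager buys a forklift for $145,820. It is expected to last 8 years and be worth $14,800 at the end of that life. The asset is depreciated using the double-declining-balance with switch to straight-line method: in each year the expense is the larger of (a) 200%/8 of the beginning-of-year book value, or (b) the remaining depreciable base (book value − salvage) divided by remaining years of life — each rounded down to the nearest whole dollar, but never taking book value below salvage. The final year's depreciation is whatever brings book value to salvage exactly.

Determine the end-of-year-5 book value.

$34,605

Depreciable base = $145,820 − $14,800 = $131,020.
Year 1: DB = ⌊$145,820 × 200%/8⌋ = $36,455; SL = ⌊$131,020/8⌋ = $16,377 → take DB $36,455. Book value $109,365.
Year 2: DB = ⌊$109,365 × 200%/8⌋ = $27,341; SL = ⌊$94,565/7⌋ = $13,509 → take DB $27,341. Book value $82,024.
Year 3: DB = ⌊$82,024 × 200%/8⌋ = $20,506; SL = ⌊$67,224/6⌋ = $11,204 → take DB $20,506. Book value $61,518.
Year 4: DB = ⌊$61,518 × 200%/8⌋ = $15,379; SL = ⌊$46,718/5⌋ = $9,343 → take DB $15,379. Book value $46,139.
Year 5: DB = ⌊$46,139 × 200%/8⌋ = $11,534; SL = ⌊$31,339/4⌋ = $7,834 → take DB $11,534. Book value $34,605.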